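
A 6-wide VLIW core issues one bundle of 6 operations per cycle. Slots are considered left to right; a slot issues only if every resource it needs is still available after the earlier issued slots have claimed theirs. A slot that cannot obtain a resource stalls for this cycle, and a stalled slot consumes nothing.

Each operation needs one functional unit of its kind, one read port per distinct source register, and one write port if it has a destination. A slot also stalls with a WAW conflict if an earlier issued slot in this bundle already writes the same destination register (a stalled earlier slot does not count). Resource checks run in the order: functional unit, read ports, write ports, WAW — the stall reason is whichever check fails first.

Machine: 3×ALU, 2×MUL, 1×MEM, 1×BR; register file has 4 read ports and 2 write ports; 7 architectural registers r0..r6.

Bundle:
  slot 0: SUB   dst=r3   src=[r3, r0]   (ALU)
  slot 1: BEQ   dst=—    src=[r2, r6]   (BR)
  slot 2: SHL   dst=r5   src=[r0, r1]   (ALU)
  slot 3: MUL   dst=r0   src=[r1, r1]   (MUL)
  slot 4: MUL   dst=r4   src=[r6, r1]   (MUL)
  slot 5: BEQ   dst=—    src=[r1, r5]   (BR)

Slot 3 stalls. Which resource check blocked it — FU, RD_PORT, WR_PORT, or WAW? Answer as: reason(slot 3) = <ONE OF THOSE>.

#0 ALU src=r3,r0 dispatched  <A:2 Mu:2 Ld:1 B:1 rd:2 wr:1>
#1 BR src=r2,r6 dispatched  <A:2 Mu:2 Ld:1 B:0 rd:0 wr:1>
#2 ALU src=r0,r1 held:RD_PORT  <A:2 Mu:2 Ld:1 B:0 rd:0 wr:1>
#3 MUL src=r1,r1 held:RD_PORT  <A:2 Mu:2 Ld:1 B:0 rd:0 wr:1>
#4 MUL src=r6,r1 held:RD_PORT  <A:2 Mu:2 Ld:1 B:0 rd:0 wr:1>
#5 BR src=r1,r5 held:FU  <A:2 Mu:2 Ld:1 B:0 rd:0 wr:1>

reason(slot 3) = RD_PORT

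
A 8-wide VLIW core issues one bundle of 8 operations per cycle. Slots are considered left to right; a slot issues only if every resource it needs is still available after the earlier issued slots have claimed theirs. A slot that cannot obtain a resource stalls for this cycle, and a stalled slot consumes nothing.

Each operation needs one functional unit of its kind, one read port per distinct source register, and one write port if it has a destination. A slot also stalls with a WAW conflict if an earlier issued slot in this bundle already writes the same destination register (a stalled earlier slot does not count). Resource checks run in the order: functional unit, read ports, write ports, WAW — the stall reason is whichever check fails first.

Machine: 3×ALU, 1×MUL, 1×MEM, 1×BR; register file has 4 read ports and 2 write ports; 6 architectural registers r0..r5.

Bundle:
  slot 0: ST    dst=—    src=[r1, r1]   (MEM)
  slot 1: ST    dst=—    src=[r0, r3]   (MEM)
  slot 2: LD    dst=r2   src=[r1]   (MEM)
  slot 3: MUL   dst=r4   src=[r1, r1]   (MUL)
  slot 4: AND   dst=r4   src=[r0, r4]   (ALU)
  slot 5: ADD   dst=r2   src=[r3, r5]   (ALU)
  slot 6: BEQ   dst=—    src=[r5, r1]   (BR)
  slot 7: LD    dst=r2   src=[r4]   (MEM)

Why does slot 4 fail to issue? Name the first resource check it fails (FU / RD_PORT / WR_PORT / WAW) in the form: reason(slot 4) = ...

#0 MEM src=r1,r1 dispatched  <A:3 Mu:1 Ld:0 B:1 rd:3 wr:2>
#1 MEM src=r0,r3 held:FU  <A:3 Mu:1 Ld:0 B:1 rd:3 wr:2>
#2 MEM src=r1 held:FU  <A:3 Mu:1 Ld:0 B:1 rd:3 wr:2>
#3 MUL src=r1,r1 dispatched  <A:3 Mu:0 Ld:0 B:1 rd:2 wr:1>
#4 ALU src=r0,r4 held:WAW  <A:3 Mu:0 Ld:0 B:1 rd:2 wr:1>
#5 ALU src=r3,r5 dispatched  <A:2 Mu:0 Ld:0 B:1 rd:0 wr:0>
#6 BR src=r5,r1 held:RD_PORT  <A:2 Mu:0 Ld:0 B:1 rd:0 wr:0>
#7 MEM src=r4 held:FU  <A:2 Mu:0 Ld:0 B:1 rd:0 wr:0>

reason(slot 4) = WAW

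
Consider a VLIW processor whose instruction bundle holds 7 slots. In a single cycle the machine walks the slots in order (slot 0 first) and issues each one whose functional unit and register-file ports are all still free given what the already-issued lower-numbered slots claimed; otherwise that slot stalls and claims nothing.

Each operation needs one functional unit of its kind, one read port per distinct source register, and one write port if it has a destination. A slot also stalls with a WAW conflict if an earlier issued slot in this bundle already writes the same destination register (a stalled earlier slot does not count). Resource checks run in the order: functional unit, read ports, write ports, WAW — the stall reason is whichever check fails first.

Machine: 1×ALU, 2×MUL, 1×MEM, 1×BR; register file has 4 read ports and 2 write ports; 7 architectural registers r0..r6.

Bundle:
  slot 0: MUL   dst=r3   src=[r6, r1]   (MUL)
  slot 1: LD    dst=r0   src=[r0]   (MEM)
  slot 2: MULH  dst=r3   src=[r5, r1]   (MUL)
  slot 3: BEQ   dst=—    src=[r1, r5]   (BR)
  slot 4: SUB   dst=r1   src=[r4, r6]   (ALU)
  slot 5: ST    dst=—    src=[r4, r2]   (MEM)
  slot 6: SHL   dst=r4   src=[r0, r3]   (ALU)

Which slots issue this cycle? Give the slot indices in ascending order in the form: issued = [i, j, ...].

issued = [0, 1]

[0] MUL needs rd=2 wr=1: ok; after: ALU=1 MUL=1 MEM=1 BR=1, R=2, W=1
[1] MEM needs rd=1 wr=1: ok; after: ALU=1 MUL=1 MEM=0 BR=1, R=1, W=0
[2] MUL needs rd=2 wr=1: RD_PORT; after: ALU=1 MUL=1 MEM=0 BR=1, R=1, W=0
[3] BR needs rd=2 wr=0: RD_PORT; after: ALU=1 MUL=1 MEM=0 BR=1, R=1, W=0
[4] ALU needs rd=2 wr=1: RD_PORT; after: ALU=1 MUL=1 MEM=0 BR=1, R=1, W=0
[5] MEM needs rd=2 wr=0: FU; after: ALU=1 MUL=1 MEM=0 BR=1, R=1, W=0
[6] ALU needs rd=2 wr=1: RD_PORT; after: ALU=1 MUL=1 MEM=0 BR=1, R=1, W=0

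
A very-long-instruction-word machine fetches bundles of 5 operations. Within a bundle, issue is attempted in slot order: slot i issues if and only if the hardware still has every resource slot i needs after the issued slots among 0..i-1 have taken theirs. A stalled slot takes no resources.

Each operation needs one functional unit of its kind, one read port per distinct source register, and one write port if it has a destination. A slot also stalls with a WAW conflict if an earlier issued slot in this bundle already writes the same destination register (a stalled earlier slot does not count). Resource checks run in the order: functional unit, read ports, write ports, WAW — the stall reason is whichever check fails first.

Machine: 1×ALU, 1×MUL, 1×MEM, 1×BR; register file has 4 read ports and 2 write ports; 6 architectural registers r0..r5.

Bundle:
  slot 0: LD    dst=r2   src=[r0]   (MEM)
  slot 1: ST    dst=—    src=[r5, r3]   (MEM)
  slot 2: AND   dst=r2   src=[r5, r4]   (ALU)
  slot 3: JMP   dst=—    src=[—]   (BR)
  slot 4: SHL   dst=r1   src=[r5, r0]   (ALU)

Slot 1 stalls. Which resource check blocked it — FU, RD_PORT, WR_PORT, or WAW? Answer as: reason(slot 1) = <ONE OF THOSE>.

reason(slot 1) = FU

[0] MEM needs rd=1 wr=1: ok; after: ALU=1 MUL=1 MEM=0 BR=1, R=3, W=1
[1] MEM needs rd=2 wr=0: FU; after: ALU=1 MUL=1 MEM=0 BR=1, R=3, W=1
[2] ALU needs rd=2 wr=1: WAW; after: ALU=1 MUL=1 MEM=0 BR=1, R=3, W=1
[3] BR needs rd=0 wr=0: ok; after: ALU=1 MUL=1 MEM=0 BR=0, R=3, W=1
[4] ALU needs rd=2 wr=1: ok; after: ALU=0 MUL=1 MEM=0 BR=0, R=1, W=0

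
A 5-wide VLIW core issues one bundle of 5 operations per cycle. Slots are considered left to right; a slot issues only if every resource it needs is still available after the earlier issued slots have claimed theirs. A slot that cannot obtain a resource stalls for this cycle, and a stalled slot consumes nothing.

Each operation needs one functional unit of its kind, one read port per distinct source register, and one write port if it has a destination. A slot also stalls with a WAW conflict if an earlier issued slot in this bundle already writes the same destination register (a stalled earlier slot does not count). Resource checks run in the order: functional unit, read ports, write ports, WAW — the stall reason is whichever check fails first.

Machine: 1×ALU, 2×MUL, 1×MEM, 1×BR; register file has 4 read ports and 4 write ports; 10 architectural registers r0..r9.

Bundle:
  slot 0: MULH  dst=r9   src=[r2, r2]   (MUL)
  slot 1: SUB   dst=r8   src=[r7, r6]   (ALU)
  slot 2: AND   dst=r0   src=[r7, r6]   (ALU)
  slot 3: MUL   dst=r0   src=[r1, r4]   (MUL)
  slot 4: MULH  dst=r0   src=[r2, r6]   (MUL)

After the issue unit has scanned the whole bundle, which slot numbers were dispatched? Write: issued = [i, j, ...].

issued = [0, 1]

[0] MUL needs rd=1 wr=1: ok; after: ALU=1 MUL=1 MEM=1 BR=1, R=3, W=3
[1] ALU needs rd=2 wr=1: ok; after: ALU=0 MUL=1 MEM=1 BR=1, R=1, W=2
[2] ALU needs rd=2 wr=1: FU; after: ALU=0 MUL=1 MEM=1 BR=1, R=1, W=2
[3] MUL needs rd=2 wr=1: RD_PORT; after: ALU=0 MUL=1 MEM=1 BR=1, R=1, W=2
[4] MUL needs rd=2 wr=1: RD_PORT; after: ALU=0 MUL=1 MEM=1 BR=1, R=1, W=2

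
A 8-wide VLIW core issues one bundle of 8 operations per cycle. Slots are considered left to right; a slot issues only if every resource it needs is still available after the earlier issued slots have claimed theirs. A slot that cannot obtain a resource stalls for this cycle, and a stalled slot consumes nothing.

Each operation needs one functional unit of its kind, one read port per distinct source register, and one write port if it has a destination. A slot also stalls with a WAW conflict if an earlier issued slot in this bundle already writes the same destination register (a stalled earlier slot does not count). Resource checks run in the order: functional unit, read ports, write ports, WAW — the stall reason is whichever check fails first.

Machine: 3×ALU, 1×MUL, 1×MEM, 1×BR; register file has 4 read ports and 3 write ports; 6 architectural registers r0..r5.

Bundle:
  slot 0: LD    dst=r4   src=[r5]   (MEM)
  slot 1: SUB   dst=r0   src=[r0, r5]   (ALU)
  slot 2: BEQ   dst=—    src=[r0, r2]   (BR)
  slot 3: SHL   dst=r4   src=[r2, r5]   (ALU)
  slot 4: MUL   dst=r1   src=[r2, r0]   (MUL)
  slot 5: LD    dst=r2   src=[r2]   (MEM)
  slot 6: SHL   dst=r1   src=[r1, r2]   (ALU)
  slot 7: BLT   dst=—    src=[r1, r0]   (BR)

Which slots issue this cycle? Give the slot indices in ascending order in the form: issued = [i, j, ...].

  0. MEM→r4 ⇒ go  {3A/1Mu/0Ld/1B | 3r 2w}
  1. ALU→r0 ⇒ go  {2A/1Mu/0Ld/1B | 1r 1w}
  2. BR ⇒ no(RD_PORT)  {2A/1Mu/0Ld/1B | 1r 1w}
  3. ALU→r4 ⇒ no(RD_PORT)  {2A/1Mu/0Ld/1B | 1r 1w}
  4. MUL→r1 ⇒ no(RD_PORT)  {2A/1Mu/0Ld/1B | 1r 1w}
  5. MEM→r2 ⇒ no(FU)  {2A/1Mu/0Ld/1B | 1r 1w}
  6. ALU→r1 ⇒ no(RD_PORT)  {2A/1Mu/0Ld/1B | 1r 1w}
  7. BR ⇒ no(RD_PORT)  {2A/1Mu/0Ld/1B | 1r 1w}

issued = [0, 1]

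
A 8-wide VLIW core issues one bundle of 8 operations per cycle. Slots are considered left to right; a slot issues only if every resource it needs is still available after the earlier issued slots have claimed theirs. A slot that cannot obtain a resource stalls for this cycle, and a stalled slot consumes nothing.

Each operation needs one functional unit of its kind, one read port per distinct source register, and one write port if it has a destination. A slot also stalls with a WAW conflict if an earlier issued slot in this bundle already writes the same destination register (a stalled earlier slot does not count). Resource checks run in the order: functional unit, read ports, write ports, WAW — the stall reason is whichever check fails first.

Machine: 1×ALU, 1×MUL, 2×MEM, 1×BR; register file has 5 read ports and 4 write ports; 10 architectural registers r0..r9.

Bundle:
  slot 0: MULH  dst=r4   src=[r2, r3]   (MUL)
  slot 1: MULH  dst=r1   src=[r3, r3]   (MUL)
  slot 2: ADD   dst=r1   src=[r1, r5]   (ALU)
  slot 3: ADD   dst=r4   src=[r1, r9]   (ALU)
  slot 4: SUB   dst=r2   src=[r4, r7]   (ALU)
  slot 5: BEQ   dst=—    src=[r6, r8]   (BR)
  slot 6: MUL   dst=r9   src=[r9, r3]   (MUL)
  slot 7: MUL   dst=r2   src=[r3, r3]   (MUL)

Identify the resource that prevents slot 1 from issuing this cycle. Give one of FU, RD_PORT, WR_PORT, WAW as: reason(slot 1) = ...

[0] MUL needs rd=2 wr=1: ok; after: ALU=1 MUL=0 MEM=2 BR=1, R=3, W=3
[1] MUL needs rd=1 wr=1: FU; after: ALU=1 MUL=0 MEM=2 BR=1, R=3, W=3
[2] ALU needs rd=2 wr=1: ok; after: ALU=0 MUL=0 MEM=2 BR=1, R=1, W=2
[3] ALU needs rd=2 wr=1: FU; after: ALU=0 MUL=0 MEM=2 BR=1, R=1, W=2
[4] ALU needs rd=2 wr=1: FU; after: ALU=0 MUL=0 MEM=2 BR=1, R=1, W=2
[5] BR needs rd=2 wr=0: RD_PORT; after: ALU=0 MUL=0 MEM=2 BR=1, R=1, W=2
[6] MUL needs rd=2 wr=1: FU; after: ALU=0 MUL=0 MEM=2 BR=1, R=1, W=2
[7] MUL needs rd=1 wr=1: FU; after: ALU=0 MUL=0 MEM=2 BR=1, R=1, W=2

reason(slot 1) = FU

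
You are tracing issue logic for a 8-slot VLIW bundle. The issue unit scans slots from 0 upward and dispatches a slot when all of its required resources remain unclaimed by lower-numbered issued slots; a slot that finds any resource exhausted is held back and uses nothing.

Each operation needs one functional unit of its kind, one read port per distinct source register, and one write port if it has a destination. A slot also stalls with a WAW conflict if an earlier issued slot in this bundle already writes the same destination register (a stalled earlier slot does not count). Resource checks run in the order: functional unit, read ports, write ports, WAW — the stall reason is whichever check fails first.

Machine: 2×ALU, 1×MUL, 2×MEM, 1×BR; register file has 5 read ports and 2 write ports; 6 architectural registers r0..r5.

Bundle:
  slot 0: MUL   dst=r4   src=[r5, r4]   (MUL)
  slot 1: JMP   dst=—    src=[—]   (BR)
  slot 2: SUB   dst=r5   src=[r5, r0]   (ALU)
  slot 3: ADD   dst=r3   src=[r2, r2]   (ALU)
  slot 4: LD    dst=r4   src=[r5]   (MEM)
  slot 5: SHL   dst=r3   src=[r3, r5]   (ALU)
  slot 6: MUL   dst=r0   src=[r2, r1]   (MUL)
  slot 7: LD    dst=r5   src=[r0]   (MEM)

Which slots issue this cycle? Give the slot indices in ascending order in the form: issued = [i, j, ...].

issued = [0, 1, 2]

  0. MUL→r4 ⇒ go  {2A/0Mu/2Ld/1B | 3r 1w}
  1. BR ⇒ go  {2A/0Mu/2Ld/0B | 3r 1w}
  2. ALU→r5 ⇒ go  {1A/0Mu/2Ld/0B | 1r 0w}
  3. ALU→r3 ⇒ no(WR_PORT)  {1A/0Mu/2Ld/0B | 1r 0w}
  4. MEM→r4 ⇒ no(WR_PORT)  {1A/0Mu/2Ld/0B | 1r 0w}
  5. ALU→r3 ⇒ no(RD_PORT)  {1A/0Mu/2Ld/0B | 1r 0w}
  6. MUL→r0 ⇒ no(FU)  {1A/0Mu/2Ld/0B | 1r 0w}
  7. MEM→r5 ⇒ no(WR_PORT)  {1A/0Mu/2Ld/0B | 1r 0w}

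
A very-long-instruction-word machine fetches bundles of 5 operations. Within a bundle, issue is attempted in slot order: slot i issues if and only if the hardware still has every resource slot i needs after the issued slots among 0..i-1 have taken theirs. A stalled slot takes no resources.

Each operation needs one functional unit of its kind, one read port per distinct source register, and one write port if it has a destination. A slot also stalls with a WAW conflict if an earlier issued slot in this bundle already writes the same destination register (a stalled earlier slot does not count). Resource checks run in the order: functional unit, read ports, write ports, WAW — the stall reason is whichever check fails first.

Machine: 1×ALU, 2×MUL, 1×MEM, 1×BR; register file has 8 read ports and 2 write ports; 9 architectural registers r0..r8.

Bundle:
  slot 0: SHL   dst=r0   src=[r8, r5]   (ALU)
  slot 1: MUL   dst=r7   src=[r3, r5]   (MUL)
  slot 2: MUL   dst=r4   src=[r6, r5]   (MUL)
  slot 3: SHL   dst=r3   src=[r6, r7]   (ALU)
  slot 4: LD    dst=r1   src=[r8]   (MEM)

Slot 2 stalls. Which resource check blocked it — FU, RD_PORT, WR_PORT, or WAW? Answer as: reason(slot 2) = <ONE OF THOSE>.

[0] ALU needs rd=2 wr=1: ok; after: ALU=0 MUL=2 MEM=1 BR=1, R=6, W=1
[1] MUL needs rd=2 wr=1: ok; after: ALU=0 MUL=1 MEM=1 BR=1, R=4, W=0
[2] MUL needs rd=2 wr=1: WR_PORT; after: ALU=0 MUL=1 MEM=1 BR=1, R=4, W=0
[3] ALU needs rd=2 wr=1: FU; after: ALU=0 MUL=1 MEM=1 BR=1, R=4, W=0
[4] MEM needs rd=1 wr=1: WR_PORT; after: ALU=0 MUL=1 MEM=1 BR=1, R=4, W=0

reason(slot 2) = WR_PORT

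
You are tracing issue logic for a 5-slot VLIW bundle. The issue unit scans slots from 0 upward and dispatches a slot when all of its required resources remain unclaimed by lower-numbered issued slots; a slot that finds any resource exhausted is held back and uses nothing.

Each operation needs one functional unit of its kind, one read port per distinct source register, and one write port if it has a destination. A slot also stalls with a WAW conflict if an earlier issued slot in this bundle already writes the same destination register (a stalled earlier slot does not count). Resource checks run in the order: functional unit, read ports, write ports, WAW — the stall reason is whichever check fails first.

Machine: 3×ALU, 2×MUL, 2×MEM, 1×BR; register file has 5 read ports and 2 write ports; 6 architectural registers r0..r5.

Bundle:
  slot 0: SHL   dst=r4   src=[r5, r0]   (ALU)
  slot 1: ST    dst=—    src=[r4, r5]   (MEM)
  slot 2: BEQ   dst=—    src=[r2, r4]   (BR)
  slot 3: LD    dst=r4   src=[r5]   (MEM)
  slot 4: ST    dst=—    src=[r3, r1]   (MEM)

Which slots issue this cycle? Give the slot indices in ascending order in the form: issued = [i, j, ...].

#0 ALU src=r5,r0 dispatched  <A:2 Mu:2 Ld:2 B:1 rd:3 wr:1>
#1 MEM src=r4,r5 dispatched  <A:2 Mu:2 Ld:1 B:1 rd:1 wr:1>
#2 BR src=r2,r4 held:RD_PORT  <A:2 Mu:2 Ld:1 B:1 rd:1 wr:1>
#3 MEM src=r5 held:WAW  <A:2 Mu:2 Ld:1 B:1 rd:1 wr:1>
#4 MEM src=r3,r1 held:RD_PORT  <A:2 Mu:2 Ld:1 B:1 rd:1 wr:1>

issued = [0, 1]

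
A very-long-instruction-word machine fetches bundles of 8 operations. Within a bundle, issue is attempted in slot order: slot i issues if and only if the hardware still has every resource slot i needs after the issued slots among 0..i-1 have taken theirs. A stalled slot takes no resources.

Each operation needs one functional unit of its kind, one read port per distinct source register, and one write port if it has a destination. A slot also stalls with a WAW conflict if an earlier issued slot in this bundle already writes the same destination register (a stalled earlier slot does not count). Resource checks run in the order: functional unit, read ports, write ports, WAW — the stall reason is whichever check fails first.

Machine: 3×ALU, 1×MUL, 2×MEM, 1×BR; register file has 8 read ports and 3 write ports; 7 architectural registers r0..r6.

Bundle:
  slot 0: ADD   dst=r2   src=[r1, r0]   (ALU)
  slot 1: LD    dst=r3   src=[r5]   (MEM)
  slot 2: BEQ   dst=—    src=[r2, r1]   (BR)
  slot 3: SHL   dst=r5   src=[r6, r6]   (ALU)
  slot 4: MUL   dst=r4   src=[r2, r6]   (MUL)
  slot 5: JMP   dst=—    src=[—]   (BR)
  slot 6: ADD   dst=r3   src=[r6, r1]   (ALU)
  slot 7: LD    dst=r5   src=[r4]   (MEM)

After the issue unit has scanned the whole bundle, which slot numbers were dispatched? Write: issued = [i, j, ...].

issued = [0, 1, 2, 3]

  0. ALU→r2 ⇒ go  {2A/1Mu/2Ld/1B | 6r 2w}
  1. MEM→r3 ⇒ go  {2A/1Mu/1Ld/1B | 5r 1w}
  2. BR ⇒ go  {2A/1Mu/1Ld/0B | 3r 1w}
  3. ALU→r5 ⇒ go  {1A/1Mu/1Ld/0B | 2r 0w}
  4. MUL→r4 ⇒ no(WR_PORT)  {1A/1Mu/1Ld/0B | 2r 0w}
  5. BR ⇒ no(FU)  {1A/1Mu/1Ld/0B | 2r 0w}
  6. ALU→r3 ⇒ no(WR_PORT)  {1A/1Mu/1Ld/0B | 2r 0w}
  7. MEM→r5 ⇒ no(WR_PORT)  {1A/1Mu/1Ld/0B | 2r 0w}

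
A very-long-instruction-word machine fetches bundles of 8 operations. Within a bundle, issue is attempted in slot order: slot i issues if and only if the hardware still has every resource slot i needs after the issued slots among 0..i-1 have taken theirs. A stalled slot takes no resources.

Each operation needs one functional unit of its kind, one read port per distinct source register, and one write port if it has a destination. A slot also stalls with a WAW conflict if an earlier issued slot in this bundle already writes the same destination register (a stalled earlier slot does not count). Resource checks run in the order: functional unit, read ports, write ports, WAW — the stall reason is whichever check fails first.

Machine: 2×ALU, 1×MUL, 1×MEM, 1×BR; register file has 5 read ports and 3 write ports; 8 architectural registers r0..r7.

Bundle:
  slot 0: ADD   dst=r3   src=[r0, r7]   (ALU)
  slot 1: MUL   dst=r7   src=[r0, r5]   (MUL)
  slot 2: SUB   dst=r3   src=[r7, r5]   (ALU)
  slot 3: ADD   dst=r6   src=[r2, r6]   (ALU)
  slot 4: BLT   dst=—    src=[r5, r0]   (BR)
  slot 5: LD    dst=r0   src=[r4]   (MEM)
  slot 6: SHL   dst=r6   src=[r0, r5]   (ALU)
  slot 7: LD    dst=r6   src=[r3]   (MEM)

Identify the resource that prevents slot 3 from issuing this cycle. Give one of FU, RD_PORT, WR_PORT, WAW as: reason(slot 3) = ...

slot 0 (ALU): ISSUE — free A1,Mu1,Ld1,B1 rp3 wp2
slot 1 (MUL): ISSUE — free A1,Mu0,Ld1,B1 rp1 wp1
slot 2 (ALU): stall RD_PORT — free A1,Mu0,Ld1,B1 rp1 wp1
slot 3 (ALU): stall RD_PORT — free A1,Mu0,Ld1,B1 rp1 wp1
slot 4 (BR): stall RD_PORT — free A1,Mu0,Ld1,B1 rp1 wp1
slot 5 (MEM): ISSUE — free A1,Mu0,Ld0,B1 rp0 wp0
slot 6 (ALU): stall RD_PORT — free A1,Mu0,Ld0,B1 rp0 wp0
slot 7 (MEM): stall FU — free A1,Mu0,Ld0,B1 rp0 wp0

reason(slot 3) = RD_PORT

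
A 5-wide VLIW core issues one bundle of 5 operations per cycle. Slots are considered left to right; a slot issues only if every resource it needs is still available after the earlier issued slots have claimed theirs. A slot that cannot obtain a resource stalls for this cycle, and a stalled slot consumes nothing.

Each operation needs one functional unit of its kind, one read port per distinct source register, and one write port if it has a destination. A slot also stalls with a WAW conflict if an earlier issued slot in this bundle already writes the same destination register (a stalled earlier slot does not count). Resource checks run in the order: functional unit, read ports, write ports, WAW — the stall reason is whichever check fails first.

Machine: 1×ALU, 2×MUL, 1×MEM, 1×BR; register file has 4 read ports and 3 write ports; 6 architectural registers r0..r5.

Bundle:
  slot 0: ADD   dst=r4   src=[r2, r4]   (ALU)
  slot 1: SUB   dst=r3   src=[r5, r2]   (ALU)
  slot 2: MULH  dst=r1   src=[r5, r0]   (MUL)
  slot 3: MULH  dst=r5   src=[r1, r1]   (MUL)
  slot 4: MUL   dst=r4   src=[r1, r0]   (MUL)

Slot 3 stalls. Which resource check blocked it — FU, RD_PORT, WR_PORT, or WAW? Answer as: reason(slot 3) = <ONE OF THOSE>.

reason(slot 3) = RD_PORT

#0 ALU src=r2,r4 dispatched  <A:0 Mu:2 Ld:1 B:1 rd:2 wr:2>
#1 ALU src=r5,r2 held:FU  <A:0 Mu:2 Ld:1 B:1 rd:2 wr:2>
#2 MUL src=r5,r0 dispatched  <A:0 Mu:1 Ld:1 B:1 rd:0 wr:1>
#3 MUL src=r1,r1 held:RD_PORT  <A:0 Mu:1 Ld:1 B:1 rd:0 wr:1>
#4 MUL src=r1,r0 held:RD_PORT  <A:0 Mu:1 Ld:1 B:1 rd:0 wr:1>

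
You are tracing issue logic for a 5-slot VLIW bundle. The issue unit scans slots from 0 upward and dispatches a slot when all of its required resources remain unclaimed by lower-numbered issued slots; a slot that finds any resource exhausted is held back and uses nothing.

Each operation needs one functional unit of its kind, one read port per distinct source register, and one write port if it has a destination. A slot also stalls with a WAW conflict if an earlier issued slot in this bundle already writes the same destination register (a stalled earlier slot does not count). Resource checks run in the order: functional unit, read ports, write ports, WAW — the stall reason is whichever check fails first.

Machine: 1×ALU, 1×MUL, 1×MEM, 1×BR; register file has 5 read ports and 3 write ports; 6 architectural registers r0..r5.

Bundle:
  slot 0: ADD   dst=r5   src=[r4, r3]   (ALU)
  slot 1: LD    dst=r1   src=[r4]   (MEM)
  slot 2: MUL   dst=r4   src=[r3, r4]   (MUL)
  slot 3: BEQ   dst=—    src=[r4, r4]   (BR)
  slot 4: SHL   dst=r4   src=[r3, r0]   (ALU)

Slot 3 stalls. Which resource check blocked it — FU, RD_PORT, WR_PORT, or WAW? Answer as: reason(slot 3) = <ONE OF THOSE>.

  0. ALU→r5 ⇒ go  {0A/1Mu/1Ld/1B | 3r 2w}
  1. MEM→r1 ⇒ go  {0A/1Mu/0Ld/1B | 2r 1w}
  2. MUL→r4 ⇒ go  {0A/0Mu/0Ld/1B | 0r 0w}
  3. BR ⇒ no(RD_PORT)  {0A/0Mu/0Ld/1B | 0r 0w}
  4. ALU→r4 ⇒ no(FU)  {0A/0Mu/0Ld/1B | 0r 0w}

reason(slot 3) = RD_PORT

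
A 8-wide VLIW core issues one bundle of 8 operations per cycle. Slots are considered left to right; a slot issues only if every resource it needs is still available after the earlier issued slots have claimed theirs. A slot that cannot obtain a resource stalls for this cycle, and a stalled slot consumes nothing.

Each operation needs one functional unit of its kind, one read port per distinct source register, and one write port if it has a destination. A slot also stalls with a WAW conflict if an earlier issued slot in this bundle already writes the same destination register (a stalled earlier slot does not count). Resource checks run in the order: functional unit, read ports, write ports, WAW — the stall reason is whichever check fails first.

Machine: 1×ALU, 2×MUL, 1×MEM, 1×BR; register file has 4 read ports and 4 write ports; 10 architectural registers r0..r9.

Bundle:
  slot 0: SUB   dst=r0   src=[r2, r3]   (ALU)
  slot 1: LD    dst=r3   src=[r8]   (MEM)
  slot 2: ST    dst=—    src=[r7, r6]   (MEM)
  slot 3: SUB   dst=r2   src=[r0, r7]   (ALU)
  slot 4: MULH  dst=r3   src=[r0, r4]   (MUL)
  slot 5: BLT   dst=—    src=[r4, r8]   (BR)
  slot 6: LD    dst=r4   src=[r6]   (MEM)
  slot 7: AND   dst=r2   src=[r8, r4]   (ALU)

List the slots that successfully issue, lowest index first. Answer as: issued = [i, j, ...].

issued = [0, 1]

#0 ALU src=r2,r3 dispatched  <A:0 Mu:2 Ld:1 B:1 rd:2 wr:3>
#1 MEM src=r8 dispatched  <A:0 Mu:2 Ld:0 B:1 rd:1 wr:2>
#2 MEM src=r7,r6 held:FU  <A:0 Mu:2 Ld:0 B:1 rd:1 wr:2>
#3 ALU src=r0,r7 held:FU  <A:0 Mu:2 Ld:0 B:1 rd:1 wr:2>
#4 MUL src=r0,r4 held:RD_PORT  <A:0 Mu:2 Ld:0 B:1 rd:1 wr:2>
#5 BR src=r4,r8 held:RD_PORT  <A:0 Mu:2 Ld:0 B:1 rd:1 wr:2>
#6 MEM src=r6 held:FU  <A:0 Mu:2 Ld:0 B:1 rd:1 wr:2>
#7 ALU src=r8,r4 held:FU  <A:0 Mu:2 Ld:0 B:1 rd:1 wr:2>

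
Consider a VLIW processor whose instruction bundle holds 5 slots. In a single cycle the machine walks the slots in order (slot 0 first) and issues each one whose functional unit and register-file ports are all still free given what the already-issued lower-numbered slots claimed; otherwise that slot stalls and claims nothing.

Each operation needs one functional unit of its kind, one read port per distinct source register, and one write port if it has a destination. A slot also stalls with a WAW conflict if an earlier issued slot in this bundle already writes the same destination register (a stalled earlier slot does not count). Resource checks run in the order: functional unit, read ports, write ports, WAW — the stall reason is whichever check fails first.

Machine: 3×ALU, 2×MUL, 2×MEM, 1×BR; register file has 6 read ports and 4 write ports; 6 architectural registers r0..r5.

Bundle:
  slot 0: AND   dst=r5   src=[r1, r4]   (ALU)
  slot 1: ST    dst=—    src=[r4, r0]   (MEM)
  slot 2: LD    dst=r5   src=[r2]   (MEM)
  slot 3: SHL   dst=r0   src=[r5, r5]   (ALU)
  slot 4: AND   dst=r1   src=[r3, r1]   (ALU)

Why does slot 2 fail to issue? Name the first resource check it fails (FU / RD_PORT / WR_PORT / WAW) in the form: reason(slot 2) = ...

(0) want 1×ALU +2rd +1wr — yes → AL2|MU2|ME2|BR1|rd4|wr3
(1) want 1×MEM +2rd +0wr — yes → AL2|MU2|ME1|BR1|rd2|wr3
(2) want 1×MEM +1rd +1wr — WAW → AL2|MU2|ME1|BR1|rd2|wr3
(3) want 1×ALU +1rd +1wr — yes → AL1|MU2|ME1|BR1|rd1|wr2
(4) want 1×ALU +2rd +1wr — RD_PORT → AL1|MU2|ME1|BR1|rd1|wr2

reason(slot 2) = WAW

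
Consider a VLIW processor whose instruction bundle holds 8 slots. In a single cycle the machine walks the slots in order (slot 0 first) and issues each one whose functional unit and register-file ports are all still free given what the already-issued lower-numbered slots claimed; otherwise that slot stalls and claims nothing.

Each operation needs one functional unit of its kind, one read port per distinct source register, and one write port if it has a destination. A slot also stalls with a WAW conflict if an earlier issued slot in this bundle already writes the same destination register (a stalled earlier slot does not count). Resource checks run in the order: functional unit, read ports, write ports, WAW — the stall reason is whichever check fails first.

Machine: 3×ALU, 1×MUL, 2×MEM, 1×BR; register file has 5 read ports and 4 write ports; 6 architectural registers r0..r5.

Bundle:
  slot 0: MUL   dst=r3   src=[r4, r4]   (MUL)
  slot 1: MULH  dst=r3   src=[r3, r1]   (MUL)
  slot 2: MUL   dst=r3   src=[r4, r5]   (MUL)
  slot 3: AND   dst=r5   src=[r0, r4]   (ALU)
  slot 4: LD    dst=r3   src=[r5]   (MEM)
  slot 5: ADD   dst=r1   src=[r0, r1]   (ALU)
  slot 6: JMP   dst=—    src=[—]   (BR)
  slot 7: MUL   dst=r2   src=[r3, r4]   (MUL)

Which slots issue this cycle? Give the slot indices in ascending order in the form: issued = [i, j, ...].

[0] MUL needs rd=1 wr=1: ok; after: ALU=3 MUL=0 MEM=2 BR=1, R=4, W=3
[1] MUL needs rd=2 wr=1: FU; after: ALU=3 MUL=0 MEM=2 BR=1, R=4, W=3
[2] MUL needs rd=2 wr=1: FU; after: ALU=3 MUL=0 MEM=2 BR=1, R=4, W=3
[3] ALU needs rd=2 wr=1: ok; after: ALU=2 MUL=0 MEM=2 BR=1, R=2, W=2
[4] MEM needs rd=1 wr=1: WAW; after: ALU=2 MUL=0 MEM=2 BR=1, R=2, W=2
[5] ALU needs rd=2 wr=1: ok; after: ALU=1 MUL=0 MEM=2 BR=1, R=0, W=1
[6] BR needs rd=0 wr=0: ok; after: ALU=1 MUL=0 MEM=2 BR=0, R=0, W=1
[7] MUL needs rd=2 wr=1: FU; after: ALU=1 MUL=0 MEM=2 BR=0, R=0, W=1

issued = [0, 3, 5, 6]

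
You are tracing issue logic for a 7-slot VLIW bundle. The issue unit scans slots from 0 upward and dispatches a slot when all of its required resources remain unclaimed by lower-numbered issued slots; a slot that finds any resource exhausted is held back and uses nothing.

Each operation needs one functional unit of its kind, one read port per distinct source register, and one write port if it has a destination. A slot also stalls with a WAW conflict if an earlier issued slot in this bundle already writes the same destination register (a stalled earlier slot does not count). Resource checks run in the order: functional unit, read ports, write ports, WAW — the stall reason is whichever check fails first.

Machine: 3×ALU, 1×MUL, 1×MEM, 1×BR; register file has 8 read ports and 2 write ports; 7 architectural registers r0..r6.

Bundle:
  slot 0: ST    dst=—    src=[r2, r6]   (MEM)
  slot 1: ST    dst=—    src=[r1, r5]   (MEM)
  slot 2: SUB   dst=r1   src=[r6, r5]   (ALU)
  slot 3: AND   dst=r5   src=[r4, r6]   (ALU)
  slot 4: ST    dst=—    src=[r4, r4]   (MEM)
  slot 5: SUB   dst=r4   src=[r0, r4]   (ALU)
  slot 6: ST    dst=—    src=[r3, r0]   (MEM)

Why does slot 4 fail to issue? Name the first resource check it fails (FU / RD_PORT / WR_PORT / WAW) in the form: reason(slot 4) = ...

reason(slot 4) = FU

[0] MEM needs rd=2 wr=0: ok; after: ALU=3 MUL=1 MEM=0 BR=1, R=6, W=2
[1] MEM needs rd=2 wr=0: FU; after: ALU=3 MUL=1 MEM=0 BR=1, R=6, W=2
[2] ALU needs rd=2 wr=1: ok; after: ALU=2 MUL=1 MEM=0 BR=1, R=4, W=1
[3] ALU needs rd=2 wr=1: ok; after: ALU=1 MUL=1 MEM=0 BR=1, R=2, W=0
[4] MEM needs rd=1 wr=0: FU; after: ALU=1 MUL=1 MEM=0 BR=1, R=2, W=0
[5] ALU needs rd=2 wr=1: WR_PORT; after: ALU=1 MUL=1 MEM=0 BR=1, R=2, W=0
[6] MEM needs rd=2 wr=0: FU; after: ALU=1 MUL=1 MEM=0 BR=1, R=2, W=0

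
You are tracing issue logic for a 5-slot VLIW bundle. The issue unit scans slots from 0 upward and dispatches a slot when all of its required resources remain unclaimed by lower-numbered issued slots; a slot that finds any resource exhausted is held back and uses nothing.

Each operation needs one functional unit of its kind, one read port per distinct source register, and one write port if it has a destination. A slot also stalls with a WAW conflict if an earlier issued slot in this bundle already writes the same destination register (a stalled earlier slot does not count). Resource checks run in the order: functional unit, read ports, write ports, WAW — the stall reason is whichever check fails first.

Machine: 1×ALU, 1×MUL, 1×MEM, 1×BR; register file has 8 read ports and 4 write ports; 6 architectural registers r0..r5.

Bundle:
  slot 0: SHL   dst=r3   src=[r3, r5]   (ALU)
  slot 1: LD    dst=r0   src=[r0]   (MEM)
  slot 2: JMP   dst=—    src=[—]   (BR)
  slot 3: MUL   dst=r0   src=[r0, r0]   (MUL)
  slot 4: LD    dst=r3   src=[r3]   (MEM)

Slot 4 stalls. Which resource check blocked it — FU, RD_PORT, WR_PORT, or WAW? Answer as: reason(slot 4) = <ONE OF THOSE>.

  0. ALU→r3 ⇒ go  {0A/1Mu/1Ld/1B | 6r 3w}
  1. MEM→r0 ⇒ go  {0A/1Mu/0Ld/1B | 5r 2w}
  2. BR ⇒ go  {0A/1Mu/0Ld/0B | 5r 2w}
  3. MUL→r0 ⇒ no(WAW)  {0A/1Mu/0Ld/0B | 5r 2w}
  4. MEM→r3 ⇒ no(FU)  {0A/1Mu/0Ld/0B | 5r 2w}

reason(slot 4) = FU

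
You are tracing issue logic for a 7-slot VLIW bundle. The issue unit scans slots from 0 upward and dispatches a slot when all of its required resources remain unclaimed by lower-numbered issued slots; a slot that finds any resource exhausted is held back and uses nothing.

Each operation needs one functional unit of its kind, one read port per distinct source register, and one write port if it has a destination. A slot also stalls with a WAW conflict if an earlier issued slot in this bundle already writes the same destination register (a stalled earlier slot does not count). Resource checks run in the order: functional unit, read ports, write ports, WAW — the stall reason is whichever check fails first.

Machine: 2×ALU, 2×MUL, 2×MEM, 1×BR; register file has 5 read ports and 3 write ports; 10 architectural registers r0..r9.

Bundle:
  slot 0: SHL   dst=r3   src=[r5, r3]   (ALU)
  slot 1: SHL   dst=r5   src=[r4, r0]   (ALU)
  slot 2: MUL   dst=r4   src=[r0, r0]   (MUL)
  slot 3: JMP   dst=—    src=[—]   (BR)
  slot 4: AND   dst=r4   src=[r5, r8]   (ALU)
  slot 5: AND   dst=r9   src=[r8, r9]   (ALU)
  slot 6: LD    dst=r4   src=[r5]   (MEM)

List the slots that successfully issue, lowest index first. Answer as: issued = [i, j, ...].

issued = [0, 1, 2, 3]

  0. ALU→r3 ⇒ go  {1A/2Mu/2Ld/1B | 3r 2w}
  1. ALU→r5 ⇒ go  {0A/2Mu/2Ld/1B | 1r 1w}
  2. MUL→r4 ⇒ go  {0A/1Mu/2Ld/1B | 0r 0w}
  3. BR ⇒ go  {0A/1Mu/2Ld/0B | 0r 0w}
  4. ALU→r4 ⇒ no(FU)  {0A/1Mu/2Ld/0B | 0r 0w}
  5. ALU→r9 ⇒ no(FU)  {0A/1Mu/2Ld/0B | 0r 0w}
  6. MEM→r4 ⇒ no(RD_PORT)  {0A/1Mu/2Ld/0B | 0r 0w}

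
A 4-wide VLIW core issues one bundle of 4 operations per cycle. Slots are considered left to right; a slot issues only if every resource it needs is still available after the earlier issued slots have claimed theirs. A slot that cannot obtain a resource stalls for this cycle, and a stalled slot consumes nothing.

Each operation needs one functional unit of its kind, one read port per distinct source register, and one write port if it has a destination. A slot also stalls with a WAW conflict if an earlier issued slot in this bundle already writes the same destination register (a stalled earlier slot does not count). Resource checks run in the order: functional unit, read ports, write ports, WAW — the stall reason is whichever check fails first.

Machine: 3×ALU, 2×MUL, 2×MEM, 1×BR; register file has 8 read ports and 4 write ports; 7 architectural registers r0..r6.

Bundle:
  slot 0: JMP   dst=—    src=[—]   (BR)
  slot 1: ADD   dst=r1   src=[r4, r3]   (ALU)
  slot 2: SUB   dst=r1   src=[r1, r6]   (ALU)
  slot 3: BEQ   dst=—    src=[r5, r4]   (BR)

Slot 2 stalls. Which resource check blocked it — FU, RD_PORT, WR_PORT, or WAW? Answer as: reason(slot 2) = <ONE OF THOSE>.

[0] BR needs rd=0 wr=0: ok; after: ALU=3 MUL=2 MEM=2 BR=0, R=8, W=4
[1] ALU needs rd=2 wr=1: ok; after: ALU=2 MUL=2 MEM=2 BR=0, R=6, W=3
[2] ALU needs rd=2 wr=1: WAW; after: ALU=2 MUL=2 MEM=2 BR=0, R=6, W=3
[3] BR needs rd=2 wr=0: FU; after: ALU=2 MUL=2 MEM=2 BR=0, R=6, W=3

reason(slot 2) = WAW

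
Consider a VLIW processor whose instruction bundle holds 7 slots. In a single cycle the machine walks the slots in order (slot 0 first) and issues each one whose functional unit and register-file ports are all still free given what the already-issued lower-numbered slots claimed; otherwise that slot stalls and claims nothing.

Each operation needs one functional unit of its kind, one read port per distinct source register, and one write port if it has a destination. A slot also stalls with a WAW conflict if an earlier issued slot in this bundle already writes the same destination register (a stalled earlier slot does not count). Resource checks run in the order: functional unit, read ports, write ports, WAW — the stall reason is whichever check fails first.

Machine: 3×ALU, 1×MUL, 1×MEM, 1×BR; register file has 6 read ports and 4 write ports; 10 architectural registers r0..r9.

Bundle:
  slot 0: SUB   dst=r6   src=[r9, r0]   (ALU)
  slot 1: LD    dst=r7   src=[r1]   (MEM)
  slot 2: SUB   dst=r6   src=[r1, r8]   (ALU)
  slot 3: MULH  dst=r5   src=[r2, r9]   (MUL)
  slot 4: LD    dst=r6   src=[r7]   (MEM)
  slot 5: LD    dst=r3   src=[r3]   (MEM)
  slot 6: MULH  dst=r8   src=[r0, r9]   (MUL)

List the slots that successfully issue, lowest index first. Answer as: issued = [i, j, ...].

issued = [0, 1, 3]

[0] ALU needs rd=2 wr=1: ok; after: ALU=2 MUL=1 MEM=1 BR=1, R=4, W=3
[1] MEM needs rd=1 wr=1: ok; after: ALU=2 MUL=1 MEM=0 BR=1, R=3, W=2
[2] ALU needs rd=2 wr=1: WAW; after: ALU=2 MUL=1 MEM=0 BR=1, R=3, W=2
[3] MUL needs rd=2 wr=1: ok; after: ALU=2 MUL=0 MEM=0 BR=1, R=1, W=1
[4] MEM needs rd=1 wr=1: FU; after: ALU=2 MUL=0 MEM=0 BR=1, R=1, W=1
[5] MEM needs rd=1 wr=1: FU; after: ALU=2 MUL=0 MEM=0 BR=1, R=1, W=1
[6] MUL needs rd=2 wr=1: FU; after: ALU=2 MUL=0 MEM=0 BR=1, R=1, W=1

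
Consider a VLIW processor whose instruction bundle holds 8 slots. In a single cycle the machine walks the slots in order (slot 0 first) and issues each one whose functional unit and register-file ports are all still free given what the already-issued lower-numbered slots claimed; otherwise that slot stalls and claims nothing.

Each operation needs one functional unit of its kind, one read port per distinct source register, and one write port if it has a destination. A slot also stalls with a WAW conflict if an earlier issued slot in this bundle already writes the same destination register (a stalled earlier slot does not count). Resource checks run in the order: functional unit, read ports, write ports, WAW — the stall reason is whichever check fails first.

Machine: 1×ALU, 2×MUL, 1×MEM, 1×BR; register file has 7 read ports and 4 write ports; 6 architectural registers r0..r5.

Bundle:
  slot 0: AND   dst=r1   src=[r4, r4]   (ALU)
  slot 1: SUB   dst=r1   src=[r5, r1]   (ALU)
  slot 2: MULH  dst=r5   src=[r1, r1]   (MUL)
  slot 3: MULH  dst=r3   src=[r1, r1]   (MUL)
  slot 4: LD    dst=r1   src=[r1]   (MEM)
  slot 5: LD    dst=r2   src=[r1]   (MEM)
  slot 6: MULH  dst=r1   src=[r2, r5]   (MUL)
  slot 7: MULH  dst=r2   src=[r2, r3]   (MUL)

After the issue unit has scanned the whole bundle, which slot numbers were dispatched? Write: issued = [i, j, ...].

slot 0 (ALU): ISSUE — free A0,Mu2,Ld1,B1 rp6 wp3
slot 1 (ALU): stall FU — free A0,Mu2,Ld1,B1 rp6 wp3
slot 2 (MUL): ISSUE — free A0,Mu1,Ld1,B1 rp5 wp2
slot 3 (MUL): ISSUE — free A0,Mu0,Ld1,B1 rp4 wp1
slot 4 (MEM): stall WAW — free A0,Mu0,Ld1,B1 rp4 wp1
slot 5 (MEM): ISSUE — free A0,Mu0,Ld0,B1 rp3 wp0
slot 6 (MUL): stall FU — free A0,Mu0,Ld0,B1 rp3 wp0
slot 7 (MUL): stall FU — free A0,Mu0,Ld0,B1 rp3 wp0

issued = [0, 2, 3, 5]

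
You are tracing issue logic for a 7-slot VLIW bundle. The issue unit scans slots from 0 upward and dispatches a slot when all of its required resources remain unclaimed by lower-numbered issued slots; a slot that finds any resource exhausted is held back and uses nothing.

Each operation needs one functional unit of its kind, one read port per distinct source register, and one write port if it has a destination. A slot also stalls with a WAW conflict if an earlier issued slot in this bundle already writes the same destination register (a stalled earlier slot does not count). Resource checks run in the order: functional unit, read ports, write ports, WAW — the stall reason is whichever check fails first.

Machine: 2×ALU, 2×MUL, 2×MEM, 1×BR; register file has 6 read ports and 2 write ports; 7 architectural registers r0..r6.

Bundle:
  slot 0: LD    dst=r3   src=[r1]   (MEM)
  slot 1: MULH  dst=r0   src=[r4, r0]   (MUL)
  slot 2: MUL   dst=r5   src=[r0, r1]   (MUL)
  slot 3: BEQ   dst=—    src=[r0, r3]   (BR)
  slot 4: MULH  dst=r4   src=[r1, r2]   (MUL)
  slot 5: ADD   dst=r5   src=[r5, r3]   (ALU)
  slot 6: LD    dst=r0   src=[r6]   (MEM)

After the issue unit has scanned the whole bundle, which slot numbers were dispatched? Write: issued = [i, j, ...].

#0 MEM src=r1 dispatched  <A:2 Mu:2 Ld:1 B:1 rd:5 wr:1>
#1 MUL src=r4,r0 dispatched  <A:2 Mu:1 Ld:1 B:1 rd:3 wr:0>
#2 MUL src=r0,r1 held:WR_PORT  <A:2 Mu:1 Ld:1 B:1 rd:3 wr:0>
#3 BR src=r0,r3 dispatched  <A:2 Mu:1 Ld:1 B:0 rd:1 wr:0>
#4 MUL src=r1,r2 held:RD_PORT  <A:2 Mu:1 Ld:1 B:0 rd:1 wr:0>
#5 ALU src=r5,r3 held:RD_PORT  <A:2 Mu:1 Ld:1 B:0 rd:1 wr:0>
#6 MEM src=r6 held:WR_PORT  <A:2 Mu:1 Ld:1 B:0 rd:1 wr:0>

issued = [0, 1, 3]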